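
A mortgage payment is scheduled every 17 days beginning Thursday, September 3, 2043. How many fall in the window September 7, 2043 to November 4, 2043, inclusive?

Occurrences land 17·i days after September 3, 2043 for i = 0, 1, 2, …
September 7, 2043 is 4 days after the start; 4 ÷ 17 = 0 remainder 4; since the remainder is 4, round up to i = 1. First occurrence in the window: #2 on September 20, 2043 (1×17 = 17 days in).
November 4, 2043 is 62 days after the start; 62 ÷ 17 = 3 remainder 11. Last occurrence in the window: #4 on October 24, 2043.
Occurrences #2 through #4: 3 in total.

3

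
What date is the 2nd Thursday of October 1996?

October 1996 begins on a Tuesday, so the first Thursday is October 3 (2 days later).
The 2nd Thursday is 1 weeks later: 3 + 7 = 10.

10 October 1996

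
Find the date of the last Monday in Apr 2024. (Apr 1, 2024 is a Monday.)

Apr 29, 2024

Apr 2024 begins on a Monday, so the first Monday is Apr 1.
Apr 2024 has 30 days. Adding weeks: 1, 8, 15, 22, 29 — the last one ≤ 30 is the 29th.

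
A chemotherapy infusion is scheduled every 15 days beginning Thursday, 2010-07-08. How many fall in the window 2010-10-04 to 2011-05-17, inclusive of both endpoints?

Occurrences land 15·i days after 2010-07-08 for i = 0, 1, 2, …
2010-10-04 is 88 days after the start; 88 ÷ 15 = 5 remainder 13; since the remainder is 13, round up to i = 6. First occurrence in the window: #7 on 2010-10-06 (6×15 = 90 days in).
2011-05-17 is 313 days after the start; 313 ÷ 15 = 20 remainder 13. Last occurrence in the window: #21 on 2011-05-04.
Occurrences #7 through #21: 15 in total.

15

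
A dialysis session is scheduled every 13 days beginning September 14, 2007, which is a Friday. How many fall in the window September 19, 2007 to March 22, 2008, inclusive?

Occurrences land 13·i days after September 14, 2007 for i = 0, 1, 2, …
September 19, 2007 is 5 days after the start; 5 ÷ 13 = 0 remainder 5; since the remainder is 5, round up to i = 1. First occurrence in the window: #2 on September 27, 2007 (1×13 = 13 days in).
March 22, 2008 is 190 days after the start; 190 ÷ 13 = 14 remainder 8. Last occurrence in the window: #15 on March 14, 2008.
Occurrences #2 through #15: 14 in total.

14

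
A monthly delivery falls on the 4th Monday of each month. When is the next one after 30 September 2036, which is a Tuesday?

27 October 2036

September 2036 starts on a Monday; its first Monday is the 1st, so the 4th Monday is the 22nd — 22 September 2036.
That is not after 30 September 2036, so look at October 2036.
October 2036 starts on a Wednesday; its first Monday is the 6th, so the 4th Monday is the 27th — 27 October 2036.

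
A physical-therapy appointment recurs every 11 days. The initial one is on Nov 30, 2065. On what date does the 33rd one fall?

Nov 17, 2066

The 33rd occurrence is 32 intervals after the first: 32 × 11 = 352 days after Nov 30, 2065.
Nov has 30 days — 0 days to the end of Nov leaves 352.
Dec has 31 days (321 left).
Jan has 31 days (290 left).
Feb has 28 days (262 left).
Mar has 31 days (231 left).
Apr has 30 days (201 left).
May has 31 days (170 left).
Jun has 30 days (140 left).
Jul has 31 days (109 left).
Aug has 31 days (78 left).
Sep has 30 days (48 left).
Oct has 31 days (17 left).
17 days into Nov → Nov 17, 2066.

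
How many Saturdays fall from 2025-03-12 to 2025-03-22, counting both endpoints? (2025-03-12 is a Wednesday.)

2

2025-03-12 is a Wednesday; the first Saturday on or after it is 2025-03-15 (3 days later).
From 2025-03-15 to 2025-03-22 is 22 − 15 = 7 days.
7 ÷ 7 = 1 full weeks with remainder 0, so 1 more Saturdays after the first → 2.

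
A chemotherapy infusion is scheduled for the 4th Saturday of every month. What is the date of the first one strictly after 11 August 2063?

25 August 2063

August 2063 starts on a Wednesday; its first Saturday is the 4th, so the 4th Saturday is the 25th — 25 August 2063.
25 August 2063 is after 11 August 2063, so that is the next one.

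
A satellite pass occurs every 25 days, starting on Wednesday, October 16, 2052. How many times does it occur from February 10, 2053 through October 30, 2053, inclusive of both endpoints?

Occurrences land 25·i days after October 16, 2052 for i = 0, 1, 2, …
February 10, 2053 is 117 days after the start; 117 ÷ 25 = 4 remainder 17; since the remainder is 17, round up to i = 5. First occurrence in the window: #6 on February 18, 2053 (5×25 = 125 days in).
October 30, 2053 is 379 days after the start; 379 ÷ 25 = 15 remainder 4. Last occurrence in the window: #16 on October 26, 2053.
Occurrences #6 through #16: 11 in total.

11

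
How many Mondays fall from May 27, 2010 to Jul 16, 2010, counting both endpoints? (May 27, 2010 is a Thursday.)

7

May 27, 2010 is a Thursday; the first Monday on or after it is May 31, 2010 (4 days later).
From May 31, 2010 to Jul 16, 2010: 0 + 30 + 16 = 46 days (rest of May, Jun, Jul).
46 ÷ 7 = 6 full weeks with remainder 4, so 6 more Mondays after the first → 7.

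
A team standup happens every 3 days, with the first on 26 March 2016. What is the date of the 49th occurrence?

17 August 2016

The 49th occurrence is 48 intervals after the first: 48 × 3 = 144 days after 26 March 2016.
March has 31 days — 5 days to the end of March leaves 139.
April has 30 days (109 left).
May has 31 days (78 left).
June has 30 days (48 left).
July has 31 days (17 left).
17 days into August → 17 August 2016.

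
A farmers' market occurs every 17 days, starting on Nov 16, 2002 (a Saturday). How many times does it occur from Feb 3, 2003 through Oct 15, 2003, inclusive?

Occurrences land 17·i days after Nov 16, 2002 for i = 0, 1, 2, …
Feb 3, 2003 is 79 days after the start; 79 ÷ 17 = 4 remainder 11; since the remainder is 11, round up to i = 5. First occurrence in the window: #6 on Feb 9, 2003 (5×17 = 85 days in).
Oct 15, 2003 is 333 days after the start; 333 ÷ 17 = 19 remainder 10. Last occurrence in the window: #20 on Oct 5, 2003.
Occurrences #6 through #20: 15 in total.

15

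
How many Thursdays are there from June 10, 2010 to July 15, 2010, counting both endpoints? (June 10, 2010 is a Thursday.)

6

June 10, 2010 is a Thursday; the first Thursday on or after it is June 10, 2010.
From June 10, 2010 to July 15, 2010: 20 + 15 = 35 days (rest of June, July).
35 ÷ 7 = 5 full weeks with remainder 0, so 5 more Thursdays after the first → 6.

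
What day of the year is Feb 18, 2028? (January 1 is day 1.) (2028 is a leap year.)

49

Days in months before Feb: 31 = 31.
Plus 18 days into Feb → day 49.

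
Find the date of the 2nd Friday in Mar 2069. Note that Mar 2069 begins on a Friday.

Mar 2069 begins on a Friday, so the first Friday is Mar 1.
The 2nd Friday is 1 weeks later: 1 + 7 = 8.

Mar 8, 2069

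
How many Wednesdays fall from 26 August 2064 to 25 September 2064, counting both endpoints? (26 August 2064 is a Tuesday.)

5

26 August 2064 is a Tuesday; the first Wednesday on or after it is 27 August 2064 (1 day later).
From 27 August 2064 to 25 September 2064: 4 + 25 = 29 days (rest of August, September).
29 ÷ 7 = 4 full weeks with remainder 1, so 4 more Wednesdays after the first → 5.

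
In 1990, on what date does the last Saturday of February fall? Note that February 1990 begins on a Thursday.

February 1990 begins on a Thursday, so the first Saturday is February 3 (2 days later).
February 1990 has 28 days. Adding weeks: 3, 10, 17, 24 — the last one ≤ 28 is the 24th.

February 24, 1990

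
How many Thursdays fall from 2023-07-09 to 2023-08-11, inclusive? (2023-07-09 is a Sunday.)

2023-07-09 is a Sunday; the first Thursday on or after it is 2023-07-13 (4 days later).
From 2023-07-13 to 2023-08-11: 18 + 11 = 29 days (rest of July, August).
29 ÷ 7 = 4 full weeks with remainder 1, so 4 more Thursdays after the first → 5.

5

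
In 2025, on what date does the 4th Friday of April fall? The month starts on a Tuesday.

2025-04-25

April 2025 begins on a Tuesday, so the first Friday is April 4 (3 days later).
The 4th Friday is 3 weeks later: 4 + 21 = 25.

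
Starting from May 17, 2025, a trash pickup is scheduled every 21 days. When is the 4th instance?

The 4th occurrence is 3 intervals after the first: 3 × 21 = 63 days after May 17, 2025.
May has 31 days — 14 days to the end of May leaves 49.
Jun has 30 days (19 left).
19 days into Jul → Jul 19, 2025.

Jul 19, 2025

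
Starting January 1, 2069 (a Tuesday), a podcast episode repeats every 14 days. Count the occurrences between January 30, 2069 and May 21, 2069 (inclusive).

Occurrences land 14·i days after January 1, 2069 for i = 0, 1, 2, …
January 30, 2069 is 29 days after the start; 29 ÷ 14 = 2 remainder 1; since the remainder is 1, round up to i = 3. First occurrence in the window: #4 on February 12, 2069 (3×14 = 42 days in).
May 21, 2069 is 140 days after the start; 140 ÷ 14 = 10 remainder 0. Last occurrence in the window: #11 on May 21, 2069.
Occurrences #4 through #11: 8 in total.

8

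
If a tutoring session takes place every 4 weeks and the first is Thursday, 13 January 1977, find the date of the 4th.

The 4th occurrence is 3 intervals after the first: 3 × 28 = 84 days after 13 January 1977.
January has 31 days — 18 days to the end of January leaves 66.
February has 28 days (38 left).
March has 31 days (7 left).
7 days into April → 7 April 1977.

7 April 1977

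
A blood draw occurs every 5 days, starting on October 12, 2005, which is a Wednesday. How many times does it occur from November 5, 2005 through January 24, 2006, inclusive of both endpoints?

Occurrences land 5·i days after October 12, 2005 for i = 0, 1, 2, …
November 5, 2005 is 24 days after the start; 24 ÷ 5 = 4 remainder 4; since the remainder is 4, round up to i = 5. First occurrence in the window: #6 on November 6, 2005 (5×5 = 25 days in).
January 24, 2006 is 104 days after the start; 104 ÷ 5 = 20 remainder 4. Last occurrence in the window: #21 on January 20, 2006.
Occurrences #6 through #21: 16 in total.

16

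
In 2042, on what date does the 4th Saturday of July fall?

The first Saturday of July 2042 is July 5.
The 4th Saturday is 3 weeks later: 5 + 21 = 26.

July 26, 2042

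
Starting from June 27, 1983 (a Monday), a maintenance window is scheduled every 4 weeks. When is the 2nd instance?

July 25, 1983

The 2nd occurrence is 1 interval after the first: 1 × 28 = 28 days after June 27, 1983.
June has 30 days — 3 days to the end of June leaves 25.
25 days into July → July 25, 1983.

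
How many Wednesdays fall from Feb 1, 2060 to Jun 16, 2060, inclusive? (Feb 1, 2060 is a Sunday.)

20

Feb 1, 2060 is a Sunday; the first Wednesday on or after it is Feb 4, 2060 (3 days later).
From Feb 4, 2060 to Jun 16, 2060: 25 + 31 + 30 + 31 + 16 = 133 days (rest of Feb, Mar, Apr, May, Jun).
133 ÷ 7 = 19 full weeks with remainder 0, so 19 more Wednesdays after the first → 20.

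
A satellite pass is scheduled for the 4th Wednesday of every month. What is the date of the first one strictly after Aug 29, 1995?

Sep 27, 1995

Aug 1995 starts on a Tuesday; its first Wednesday is the 2nd, so the 4th Wednesday is the 23rd — Aug 23, 1995.
That is not after Aug 29, 1995, so look at Sep 1995.
Sep 1995 starts on a Friday; its first Wednesday is the 6th, so the 4th Wednesday is the 27th — Sep 27, 1995.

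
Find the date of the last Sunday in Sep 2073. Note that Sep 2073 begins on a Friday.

Sep 2073 begins on a Friday, so the first Sunday is Sep 3 (2 days later).
Sep 2073 has 30 days. Adding weeks: 3, 10, 17, 24 — the last one ≤ 30 is the 24th.

Sep 24, 2073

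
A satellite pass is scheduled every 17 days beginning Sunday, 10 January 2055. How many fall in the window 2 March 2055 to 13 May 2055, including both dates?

Occurrences land 17·i days after 10 January 2055 for i = 0, 1, 2, …
2 March 2055 is 51 days after the start; 51 ÷ 17 = 3 remainder 0. First occurrence in the window: #4 on 2 March 2055 (3×17 = 51 days in).
13 May 2055 is 123 days after the start; 123 ÷ 17 = 7 remainder 4. Last occurrence in the window: #8 on 9 May 2055.
Occurrences #4 through #8: 5 in total.

5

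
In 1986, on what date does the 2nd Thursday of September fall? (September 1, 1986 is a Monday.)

September 1986 begins on a Monday, so the first Thursday is September 4 (3 days later).
The 2nd Thursday is 1 weeks later: 4 + 7 = 11.

1986-09-11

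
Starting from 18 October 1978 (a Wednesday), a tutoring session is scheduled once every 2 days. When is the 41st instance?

6 January 1979

The 41st occurrence is 40 intervals after the first: 40 × 2 = 80 days after 18 October 1978.
October has 31 days — 13 days to the end of October leaves 67.
November has 30 days (37 left).
December has 31 days (6 left).
6 days into January → 6 January 1979.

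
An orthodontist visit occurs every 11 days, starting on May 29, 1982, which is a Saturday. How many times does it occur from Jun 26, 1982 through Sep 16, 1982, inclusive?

8

Occurrences land 11·i days after May 29, 1982 for i = 0, 1, 2, …
Jun 26, 1982 is 28 days after the start; 28 ÷ 11 = 2 remainder 6; since the remainder is 6, round up to i = 3. First occurrence in the window: #4 on Jul 1, 1982 (3×11 = 33 days in).
Sep 16, 1982 is 110 days after the start; 110 ÷ 11 = 10 remainder 0. Last occurrence in the window: #11 on Sep 16, 1982.
Occurrences #4 through #11: 8 in total.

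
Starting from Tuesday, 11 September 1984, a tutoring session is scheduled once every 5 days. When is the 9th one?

21 October 1984

The 9th occurrence is 8 intervals after the first: 8 × 5 = 40 days after 11 September 1984.
September has 30 days — 19 days to the end of September leaves 21.
21 days into October → 21 October 1984.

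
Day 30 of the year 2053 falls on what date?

30 into January → January 30.

January 30, 2053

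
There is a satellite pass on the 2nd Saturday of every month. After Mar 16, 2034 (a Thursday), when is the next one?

Apr 8, 2034

Mar 2034 starts on a Wednesday; its first Saturday is the 4th, so the 2nd Saturday is the 11th — Mar 11, 2034.
That is not after Mar 16, 2034, so look at Apr 2034.
Apr 2034 starts on a Saturday; its first Saturday is the 1st, so the 2nd Saturday is the 8th — Apr 8, 2034.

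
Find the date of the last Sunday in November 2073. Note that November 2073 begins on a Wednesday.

November 2073 begins on a Wednesday, so the first Sunday is November 5 (4 days later).
November 2073 has 30 days. Adding weeks: 5, 12, 19, 26 — the last one ≤ 30 is the 26th.

26 November 2073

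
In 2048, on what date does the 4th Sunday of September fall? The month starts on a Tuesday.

September 2048 begins on a Tuesday, so the first Sunday is September 6 (5 days later).
The 4th Sunday is 3 weeks later: 6 + 21 = 27.

27 September 2048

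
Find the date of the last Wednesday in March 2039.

2039-03-30

The first Wednesday of March 2039 is March 2.
March 2039 has 31 days. Adding weeks: 2, 9, 16, 23, 30 — the last one ≤ 31 is the 30th.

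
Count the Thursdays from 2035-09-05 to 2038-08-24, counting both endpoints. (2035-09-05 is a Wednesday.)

2035-09-05 is a Wednesday; the first Thursday on or after it is 2035-09-06 (1 day later).
From 2035-09-06 to 2038-08-24: 116 + 366 + 365 + 236 = 1083 days (rest of 2035, 2036, 2037, to 2038-08-24 in 2038).
1083 ÷ 7 = 154 full weeks with remainder 5, so 154 more Thursdays after the first → 155.

155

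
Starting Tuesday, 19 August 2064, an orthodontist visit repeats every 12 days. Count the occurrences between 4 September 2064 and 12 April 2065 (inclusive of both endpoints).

Occurrences land 12·i days after 19 August 2064 for i = 0, 1, 2, …
4 September 2064 is 16 days after the start; 16 ÷ 12 = 1 remainder 4; since the remainder is 4, round up to i = 2. First occurrence in the window: #3 on 12 September 2064 (2×12 = 24 days in).
12 April 2065 is 236 days after the start; 236 ÷ 12 = 19 remainder 8. Last occurrence in the window: #20 on 4 April 2065.
Occurrences #3 through #20: 18 in total.

18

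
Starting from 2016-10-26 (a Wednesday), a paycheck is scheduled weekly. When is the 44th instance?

2017-08-23

The 44th occurrence is 43 intervals after the first: 43 × 7 = 301 days after 2016-10-26.
October has 31 days — 5 days to the end of October leaves 296.
November has 30 days (266 left).
December has 31 days (235 left).
January has 31 days (204 left).
February has 28 days (176 left).
March has 31 days (145 left).
April has 30 days (115 left).
May has 31 days (84 left).
June has 30 days (54 left).
July has 31 days (23 left).
23 days into August → 2017-08-23.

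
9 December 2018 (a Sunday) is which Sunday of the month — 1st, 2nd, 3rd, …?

Day 9 falls in week ⌈9/7⌉ of the month.
Days 1–7 hold the 1st Sunday, 8–14 the 2nd, 15–21 the 3rd, 22–28 the 4th, 29–31 the 5th.
9 is in the range for the 2nd.

2nd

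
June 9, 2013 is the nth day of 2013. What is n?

160

Days in months before June: 31 + 28 + 31 + 30 + 31 = 151.
Plus 9 days into June → day 160.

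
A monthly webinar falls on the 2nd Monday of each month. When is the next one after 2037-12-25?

December 2037 starts on a Tuesday; its first Monday is the 7th, so the 2nd Monday is the 14th — 2037-12-14.
That is not after 2037-12-25, so look at January 2038.
January 2038 starts on a Friday; its first Monday is the 4th, so the 2nd Monday is the 11th — 2038-01-11.

2038-01-11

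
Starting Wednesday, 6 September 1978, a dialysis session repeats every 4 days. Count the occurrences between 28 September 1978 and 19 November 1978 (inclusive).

Occurrences land 4·i days after 6 September 1978 for i = 0, 1, 2, …
28 September 1978 is 22 days after the start; 22 ÷ 4 = 5 remainder 2; since the remainder is 2, round up to i = 6. First occurrence in the window: #7 on 30 September 1978 (6×4 = 24 days in).
19 November 1978 is 74 days after the start; 74 ÷ 4 = 18 remainder 2. Last occurrence in the window: #19 on 17 November 1978.
Occurrences #7 through #19: 13 in total.

13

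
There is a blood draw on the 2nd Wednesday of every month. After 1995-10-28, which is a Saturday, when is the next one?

October 1995 starts on a Sunday; its first Wednesday is the 4th, so the 2nd Wednesday is the 11th — 1995-10-11.
That is not after 1995-10-28, so look at November 1995.
November 1995 starts on a Wednesday; its first Wednesday is the 1st, so the 2nd Wednesday is the 8th — 1995-11-08.

1995-11-08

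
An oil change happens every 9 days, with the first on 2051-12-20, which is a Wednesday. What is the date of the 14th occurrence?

The 14th occurrence is 13 intervals after the first: 13 × 9 = 117 days after 2051-12-20.
December has 31 days — 11 days to the end of December leaves 106.
January has 31 days (75 left).
February has 29 days (46 left).
March has 31 days (15 left).
15 days into April → 2052-04-15.

2052-04-15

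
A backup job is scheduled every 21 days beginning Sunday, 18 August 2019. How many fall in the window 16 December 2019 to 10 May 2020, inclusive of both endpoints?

7

Occurrences land 21·i days after 18 August 2019 for i = 0, 1, 2, …
16 December 2019 is 120 days after the start; 120 ÷ 21 = 5 remainder 15; since the remainder is 15, round up to i = 6. First occurrence in the window: #7 on 22 December 2019 (6×21 = 126 days in).
10 May 2020 is 266 days after the start; 266 ÷ 21 = 12 remainder 14. Last occurrence in the window: #13 on 26 April 2020.
Occurrences #7 through #13: 7 in total.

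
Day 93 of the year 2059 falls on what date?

April 3, 2059

January has 31 days (93 − 31 = 62 remain).
February has 28 days (62 − 28 = 34 remain).
March has 31 days (34 − 31 = 3 remain).
3 into April → April 3.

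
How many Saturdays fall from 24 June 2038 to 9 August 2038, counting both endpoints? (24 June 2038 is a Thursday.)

7

24 June 2038 is a Thursday; the first Saturday on or after it is 26 June 2038 (2 days later).
From 26 June 2038 to 9 August 2038: 4 + 31 + 9 = 44 days (rest of June, July, August).
44 ÷ 7 = 6 full weeks with remainder 2, so 6 more Saturdays after the first → 7.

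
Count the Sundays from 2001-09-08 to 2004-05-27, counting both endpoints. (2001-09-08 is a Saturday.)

2001-09-08 is a Saturday; the first Sunday on or after it is 2001-09-09 (1 day later).
From 2001-09-09 to 2004-05-27: 113 + 365 + 365 + 148 = 991 days (rest of 2001, 2002, 2003, to 2004-05-27 in 2004).
991 ÷ 7 = 141 full weeks with remainder 4, so 141 more Sundays after the first → 142.

142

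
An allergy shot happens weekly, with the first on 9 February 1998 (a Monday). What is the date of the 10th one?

The 10th occurrence is 9 intervals after the first: 9 × 7 = 63 days after 9 February 1998.
February has 28 days — 19 days to the end of February leaves 44.
March has 31 days (13 left).
13 days into April → 13 April 1998.

13 April 1998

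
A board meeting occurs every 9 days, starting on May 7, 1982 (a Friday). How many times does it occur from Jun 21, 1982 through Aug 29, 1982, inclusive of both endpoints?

8

Occurrences land 9·i days after May 7, 1982 for i = 0, 1, 2, …
Jun 21, 1982 is 45 days after the start; 45 ÷ 9 = 5 remainder 0. First occurrence in the window: #6 on Jun 21, 1982 (5×9 = 45 days in).
Aug 29, 1982 is 114 days after the start; 114 ÷ 9 = 12 remainder 6. Last occurrence in the window: #13 on Aug 23, 1982.
Occurrences #6 through #13: 8 in total.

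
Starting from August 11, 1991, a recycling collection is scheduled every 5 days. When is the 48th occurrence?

April 2, 1992

The 48th occurrence is 47 intervals after the first: 47 × 5 = 235 days after August 11, 1991.
August has 31 days — 20 days to the end of August leaves 215.
September has 30 days (185 left).
October has 31 days (154 left).
November has 30 days (124 left).
December has 31 days (93 left).
January has 31 days (62 left).
February has 29 days (33 left).
March has 31 days (2 left).
2 days into April → April 2, 1992.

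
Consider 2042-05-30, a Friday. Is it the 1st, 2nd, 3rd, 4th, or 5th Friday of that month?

5th

Day 30 falls in week ⌈30/7⌉ of the month.
Days 1–7 hold the 1st Friday, 8–14 the 2nd, 15–21 the 3rd, 22–28 the 4th, 29–31 the 5th.
30 is in the range for the 5th.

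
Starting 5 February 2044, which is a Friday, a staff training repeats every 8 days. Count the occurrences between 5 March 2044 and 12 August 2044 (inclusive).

20

Occurrences land 8·i days after 5 February 2044 for i = 0, 1, 2, …
5 March 2044 is 29 days after the start; 29 ÷ 8 = 3 remainder 5; since the remainder is 5, round up to i = 4. First occurrence in the window: #5 on 8 March 2044 (4×8 = 32 days in).
12 August 2044 is 189 days after the start; 189 ÷ 8 = 23 remainder 5. Last occurrence in the window: #24 on 7 August 2044.
Occurrences #5 through #24: 20 in total.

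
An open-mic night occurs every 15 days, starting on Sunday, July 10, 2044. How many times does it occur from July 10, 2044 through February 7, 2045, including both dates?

Occurrences land 15·i days after July 10, 2044 for i = 0, 1, 2, …
The window opens on the start date, so the first occurrence inside is #1 on July 10, 2044.
February 7, 2045 is 212 days after the start; 212 ÷ 15 = 14 remainder 2. Last occurrence in the window: #15 on February 5, 2045.
Occurrences #1 through #15: 15 in total.

15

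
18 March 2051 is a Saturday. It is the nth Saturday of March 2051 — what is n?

Day 18 falls in week ⌈18/7⌉ of the month.
Days 1–7 hold the 1st Saturday, 8–14 the 2nd, 15–21 the 3rd, 22–28 the 4th, 29–31 the 5th.
18 is in the range for the 3rd.

3rd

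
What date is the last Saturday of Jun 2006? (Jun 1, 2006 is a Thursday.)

Jun 24, 2006

Jun 2006 begins on a Thursday, so the first Saturday is Jun 3 (2 days later).
Jun 2006 has 30 days. Adding weeks: 3, 10, 17, 24 — the last one ≤ 30 is the 24th.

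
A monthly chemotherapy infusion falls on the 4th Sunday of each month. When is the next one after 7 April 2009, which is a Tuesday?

26 April 2009

April 2009 starts on a Wednesday; its first Sunday is the 5th, so the 4th Sunday is the 26th — 26 April 2009.
26 April 2009 is after 7 April 2009, so that is the next one.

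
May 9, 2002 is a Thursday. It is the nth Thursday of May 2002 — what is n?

Day 9 falls in week ⌈9/7⌉ of the month.
Days 1–7 hold the 1st Thursday, 8–14 the 2nd, 15–21 the 3rd, 22–28 the 4th, 29–31 the 5th.
9 is in the range for the 2nd.

2nd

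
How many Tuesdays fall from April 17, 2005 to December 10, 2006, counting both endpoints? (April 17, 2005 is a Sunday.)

86

April 17, 2005 is a Sunday; the first Tuesday on or after it is April 19, 2005 (2 days later).
From April 19, 2005 to December 10, 2006: 256 + 344 = 600 days (rest of 2005, to December 10, 2006 in 2006).
600 ÷ 7 = 85 full weeks with remainder 5, so 85 more Tuesdays after the first → 86.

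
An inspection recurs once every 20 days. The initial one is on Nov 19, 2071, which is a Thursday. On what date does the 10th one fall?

The 10th occurrence is 9 intervals after the first: 9 × 20 = 180 days after Nov 19, 2071.
Nov has 30 days — 11 days to the end of Nov leaves 169.
Dec has 31 days (138 left).
Jan has 31 days (107 left).
Feb has 29 days (78 left).
Mar has 31 days (47 left).
Apr has 30 days (17 left).
17 days into May → May 17, 2072.

May 17, 2072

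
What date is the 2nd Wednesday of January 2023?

The first Wednesday of January 2023 is January 4.
The 2nd Wednesday is 1 weeks later: 4 + 7 = 11.

2023-01-11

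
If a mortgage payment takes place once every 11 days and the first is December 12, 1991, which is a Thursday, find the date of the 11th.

March 31, 1992

The 11th occurrence is 10 intervals after the first: 10 × 11 = 110 days after December 12, 1991.
December has 31 days — 19 days to the end of December leaves 91.
January has 31 days (60 left).
February has 29 days (31 left).
31 days into March → March 31, 1992.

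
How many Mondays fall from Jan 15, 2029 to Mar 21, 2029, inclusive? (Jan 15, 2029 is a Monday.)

10

Jan 15, 2029 is a Monday; the first Monday on or after it is Jan 15, 2029.
From Jan 15, 2029 to Mar 21, 2029: 16 + 28 + 21 = 65 days (rest of Jan, Feb, Mar).
65 ÷ 7 = 9 full weeks with remainder 2, so 9 more Mondays after the first → 10.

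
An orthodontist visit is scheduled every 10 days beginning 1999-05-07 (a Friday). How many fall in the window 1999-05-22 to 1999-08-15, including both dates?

Occurrences land 10·i days after 1999-05-07 for i = 0, 1, 2, …
1999-05-22 is 15 days after the start; 15 ÷ 10 = 1 remainder 5; since the remainder is 5, round up to i = 2. First occurrence in the window: #3 on 1999-05-27 (2×10 = 20 days in).
1999-08-15 is 100 days after the start; 100 ÷ 10 = 10 remainder 0. Last occurrence in the window: #11 on 1999-08-15.
Occurrences #3 through #11: 9 in total.

9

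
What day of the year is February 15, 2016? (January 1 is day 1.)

46

Days in months before February: 31 = 31.
Plus 15 days into February → day 46.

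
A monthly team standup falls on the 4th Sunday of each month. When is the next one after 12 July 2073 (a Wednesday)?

23 July 2073

July 2073 starts on a Saturday; its first Sunday is the 2nd, so the 4th Sunday is the 23rd — 23 July 2073.
23 July 2073 is after 12 July 2073, so that is the next one.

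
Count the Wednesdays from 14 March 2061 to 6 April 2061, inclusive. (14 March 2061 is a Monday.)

4

14 March 2061 is a Monday; the first Wednesday on or after it is 16 March 2061 (2 days later).
From 16 March 2061 to 6 April 2061: 15 + 6 = 21 days (rest of March, April).
21 ÷ 7 = 3 full weeks with remainder 0, so 3 more Wednesdays after the first → 4.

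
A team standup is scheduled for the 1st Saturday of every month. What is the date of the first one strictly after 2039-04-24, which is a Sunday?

2039-05-07

April 2039 starts on a Friday, so its 1st Saturday is 2039-04-02 (1 day in).
That is not after 2039-04-24, so look at May 2039.
May 2039 starts on a Sunday, so its 1st Saturday is 2039-05-07 (6 days in).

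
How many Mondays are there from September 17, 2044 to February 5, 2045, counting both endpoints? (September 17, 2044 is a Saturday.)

20

September 17, 2044 is a Saturday; the first Monday on or after it is September 19, 2044 (2 days later).
From September 19, 2044 to February 5, 2045: 11 + 31 + 30 + 31 + 31 + 5 = 139 days (rest of September, October, November, December, January, February).
139 ÷ 7 = 19 full weeks with remainder 6, so 19 more Mondays after the first → 20.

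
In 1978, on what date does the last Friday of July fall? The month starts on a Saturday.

July 28, 1978

July 1978 begins on a Saturday, so the first Friday is July 7 (6 days later).
July 1978 has 31 days. Adding weeks: 7, 14, 21, 28 — the last one ≤ 31 is the 28th.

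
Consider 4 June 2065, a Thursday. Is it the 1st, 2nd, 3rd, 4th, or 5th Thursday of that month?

Day 4 falls in week ⌈4/7⌉ of the month.
Days 1–7 hold the 1st Thursday, 8–14 the 2nd, 15–21 the 3rd, 22–28 the 4th, 29–31 the 5th.
4 is in the range for the 1st.

1st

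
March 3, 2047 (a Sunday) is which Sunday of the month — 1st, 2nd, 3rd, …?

Day 3 falls in week ⌈3/7⌉ of the month.
Days 1–7 hold the 1st Sunday, 8–14 the 2nd, 15–21 the 3rd, 22–28 the 4th, 29–31 the 5th.
3 is in the range for the 1st.

1st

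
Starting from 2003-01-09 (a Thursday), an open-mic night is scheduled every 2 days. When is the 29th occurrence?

The 29th occurrence is 28 intervals after the first: 28 × 2 = 56 days after 2003-01-09.
January has 31 days — 22 days to the end of January leaves 34.
February has 28 days (6 left).
6 days into March → 2003-03-06.

2003-03-06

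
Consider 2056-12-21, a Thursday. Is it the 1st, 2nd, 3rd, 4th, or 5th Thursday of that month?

3rd

Day 21 falls in week ⌈21/7⌉ of the month.
Days 1–7 hold the 1st Thursday, 8–14 the 2nd, 15–21 the 3rd, 22–28 the 4th, 29–31 the 5th.
21 is in the range for the 3rd.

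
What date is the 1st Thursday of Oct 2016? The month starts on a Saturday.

Oct 2016 begins on a Saturday, so the first Thursday is Oct 6 (5 days later).

Oct 6, 2016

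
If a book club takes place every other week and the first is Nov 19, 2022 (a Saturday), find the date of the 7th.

Feb 11, 2023

The 7th occurrence is 6 intervals after the first: 6 × 14 = 84 days after Nov 19, 2022.
Nov has 30 days — 11 days to the end of Nov leaves 73.
Dec has 31 days (42 left).
Jan has 31 days (11 left).
11 days into Feb → Feb 11, 2023.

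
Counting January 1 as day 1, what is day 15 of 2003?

15 into January → January 15.

15 January 2003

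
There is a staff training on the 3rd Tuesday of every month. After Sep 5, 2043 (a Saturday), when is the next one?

Sep 2043 starts on a Tuesday; its first Tuesday is the 1st, so the 3rd Tuesday is the 15th — Sep 15, 2043.
Sep 15, 2043 is after Sep 5, 2043, so that is the next one.

Sep 15, 2043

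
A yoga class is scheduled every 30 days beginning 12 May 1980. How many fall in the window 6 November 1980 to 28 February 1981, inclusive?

Occurrences land 30·i days after 12 May 1980 for i = 0, 1, 2, …
6 November 1980 is 178 days after the start; 178 ÷ 30 = 5 remainder 28; since the remainder is 28, round up to i = 6. First occurrence in the window: #7 on 8 November 1980 (6×30 = 180 days in).
28 February 1981 is 292 days after the start; 292 ÷ 30 = 9 remainder 22. Last occurrence in the window: #10 on 6 February 1981.
Occurrences #7 through #10: 4 in total.

4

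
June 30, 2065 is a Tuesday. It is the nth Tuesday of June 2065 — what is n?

5th

Day 30 falls in week ⌈30/7⌉ of the month.
Days 1–7 hold the 1st Tuesday, 8–14 the 2nd, 15–21 the 3rd, 22–28 the 4th, 29–31 the 5th.
30 is in the range for the 5th.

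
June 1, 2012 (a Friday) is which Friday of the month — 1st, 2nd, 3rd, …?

1st

Day 1 falls in week ⌈1/7⌉ of the month.
Days 1–7 hold the 1st Friday, 8–14 the 2nd, 15–21 the 3rd, 22–28 the 4th, 29–31 the 5th.
1 is in the range for the 1st.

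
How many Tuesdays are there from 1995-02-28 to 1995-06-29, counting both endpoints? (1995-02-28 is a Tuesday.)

18

1995-02-28 is a Tuesday; the first Tuesday on or after it is 1995-02-28.
From 1995-02-28 to 1995-06-29: 0 + 31 + 30 + 31 + 29 = 121 days (rest of February, March, April, May, June).
121 ÷ 7 = 17 full weeks with remainder 2, so 17 more Tuesdays after the first → 18.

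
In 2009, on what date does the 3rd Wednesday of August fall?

August 19, 2009

The first Wednesday of August 2009 is August 5.
The 3rd Wednesday is 2 weeks later: 5 + 14 = 19.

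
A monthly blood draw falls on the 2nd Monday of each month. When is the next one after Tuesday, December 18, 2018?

January 14, 2019

December 2018 starts on a Saturday; its first Monday is the 3rd, so the 2nd Monday is the 10th — December 10, 2018.
That is not after December 18, 2018, so look at January 2019.
January 2019 starts on a Tuesday; its first Monday is the 7th, so the 2nd Monday is the 14th — January 14, 2019.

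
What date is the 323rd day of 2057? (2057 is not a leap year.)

January has 31 days (323 − 31 = 292 remain).
February has 28 days (292 − 28 = 264 remain).
March has 31 days (264 − 31 = 233 remain).
April has 30 days (233 − 30 = 203 remain).
May has 31 days (203 − 31 = 172 remain).
June has 30 days (172 − 30 = 142 remain).
July has 31 days (142 − 31 = 111 remain).
August has 31 days (111 − 31 = 80 remain).
September has 30 days (80 − 30 = 50 remain).
October has 31 days (50 − 31 = 19 remain).
19 into November → November 19.

2057-11-19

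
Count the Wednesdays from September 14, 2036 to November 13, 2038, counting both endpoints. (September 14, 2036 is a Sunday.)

September 14, 2036 is a Sunday; the first Wednesday on or after it is September 17, 2036 (3 days later).
From September 17, 2036 to November 13, 2038: 105 + 365 + 317 = 787 days (rest of 2036, 2037, to November 13, 2038 in 2038).
787 ÷ 7 = 112 full weeks with remainder 3, so 112 more Wednesdays after the first → 113.

113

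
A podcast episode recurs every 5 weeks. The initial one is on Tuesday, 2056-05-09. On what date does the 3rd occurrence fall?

2056-07-18

The 3rd occurrence is 2 intervals after the first: 2 × 35 = 70 days after 2056-05-09.
May has 31 days — 22 days to the end of May leaves 48.
June has 30 days (18 left).
18 days into July → 2056-07-18.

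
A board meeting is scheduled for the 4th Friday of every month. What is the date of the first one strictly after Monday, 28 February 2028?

24 March 2028

February 2028 starts on a Tuesday; its first Friday is the 4th, so the 4th Friday is the 25th — 25 February 2028.
That is not after 28 February 2028, so look at March 2028.
March 2028 starts on a Wednesday; its first Friday is the 3rd, so the 4th Friday is the 24th — 24 March 2028.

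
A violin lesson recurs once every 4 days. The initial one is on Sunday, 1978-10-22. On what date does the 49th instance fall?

1979-05-02

The 49th occurrence is 48 intervals after the first: 48 × 4 = 192 days after 1978-10-22.
October has 31 days — 9 days to the end of October leaves 183.
November has 30 days (153 left).
December has 31 days (122 left).
January has 31 days (91 left).
February has 28 days (63 left).
March has 31 days (32 left).
April has 30 days (2 left).
2 days into May → 1979-05-02.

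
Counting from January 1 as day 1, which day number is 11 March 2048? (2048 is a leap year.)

Days in months before March: 31 + 29 = 60.
Plus 11 days into March → day 71.

71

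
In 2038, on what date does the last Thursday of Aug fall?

Aug 26, 2038

Aug 2038 begins on a Sunday, so the first Thursday is Aug 5 (4 days later).
Aug 2038 has 31 days. Adding weeks: 5, 12, 19, 26 — the last one ≤ 31 is the 26th.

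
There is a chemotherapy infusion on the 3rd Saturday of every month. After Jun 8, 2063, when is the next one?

Jun 2063 starts on a Friday; its first Saturday is the 2nd, so the 3rd Saturday is the 16th — Jun 16, 2063.
Jun 16, 2063 is after Jun 8, 2063, so that is the next one.

Jun 16, 2063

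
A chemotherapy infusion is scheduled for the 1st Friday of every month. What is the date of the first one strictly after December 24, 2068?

January 4, 2069

December 2068 starts on a Saturday, so its 1st Friday is December 7, 2068 (6 days in).
That is not after December 24, 2068, so look at January 2069.
January 2069 starts on a Tuesday, so its 1st Friday is January 4, 2069 (3 days in).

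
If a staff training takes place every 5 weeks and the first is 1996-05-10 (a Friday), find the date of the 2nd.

The 2nd occurrence is 1 interval after the first: 1 × 35 = 35 days after 1996-05-10.
May has 31 days — 21 days to the end of May leaves 14.
14 days into June → 1996-06-14.

1996-06-14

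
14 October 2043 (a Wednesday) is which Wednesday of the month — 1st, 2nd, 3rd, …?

Day 14 falls in week ⌈14/7⌉ of the month.
Days 1–7 hold the 1st Wednesday, 8–14 the 2nd, 15–21 the 3rd, 22–28 the 4th, 29–31 the 5th.
14 is in the range for the 2nd.

2nd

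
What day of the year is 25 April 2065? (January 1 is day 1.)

115

Days in months before April: 31 + 28 + 31 = 90.
Plus 25 days into April → day 115.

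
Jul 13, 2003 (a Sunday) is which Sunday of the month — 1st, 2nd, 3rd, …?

Day 13 falls in week ⌈13/7⌉ of the month.
Days 1–7 hold the 1st Sunday, 8–14 the 2nd, 15–21 the 3rd, 22–28 the 4th, 29–31 the 5th.
13 is in the range for the 2nd.

2nd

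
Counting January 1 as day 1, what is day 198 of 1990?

Jan has 31 days (198 − 31 = 167 remain).
Feb has 28 days (167 − 28 = 139 remain).
Mar has 31 days (139 − 31 = 108 remain).
Apr has 30 days (108 − 30 = 78 remain).
May has 31 days (78 − 31 = 47 remain).
Jun has 30 days (47 − 30 = 17 remain).
17 into Jul → Jul 17.

Jul 17, 1990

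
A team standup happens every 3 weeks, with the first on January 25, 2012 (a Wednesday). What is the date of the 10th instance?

August 1, 2012

The 10th occurrence is 9 intervals after the first: 9 × 21 = 189 days after January 25, 2012.
January has 31 days — 6 days to the end of January leaves 183.
February has 29 days (154 left).
March has 31 days (123 left).
April has 30 days (93 left).
May has 31 days (62 left).
June has 30 days (32 left).
July has 31 days (1 left).
1 day into August → August 1, 2012.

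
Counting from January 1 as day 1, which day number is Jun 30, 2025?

181

Days in months before Jun: 31 + 28 + 31 + 30 + 31 = 151.
Plus 30 days into Jun → day 181.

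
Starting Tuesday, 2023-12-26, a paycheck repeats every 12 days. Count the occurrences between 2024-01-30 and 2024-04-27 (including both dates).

8

Occurrences land 12·i days after 2023-12-26 for i = 0, 1, 2, …
2024-01-30 is 35 days after the start; 35 ÷ 12 = 2 remainder 11; since the remainder is 11, round up to i = 3. First occurrence in the window: #4 on 2024-01-31 (3×12 = 36 days in).
2024-04-27 is 123 days after the start; 123 ÷ 12 = 10 remainder 3. Last occurrence in the window: #11 on 2024-04-24.
Occurrences #4 through #11: 8 in total.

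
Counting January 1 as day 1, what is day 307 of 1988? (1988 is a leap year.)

November 2, 1988

January has 31 days (307 − 31 = 276 remain).
February has 29 days (276 − 29 = 247 remain).
March has 31 days (247 − 31 = 216 remain).
April has 30 days (216 − 30 = 186 remain).
May has 31 days (186 − 31 = 155 remain).
June has 30 days (155 − 30 = 125 remain).
July has 31 days (125 − 31 = 94 remain).
August has 31 days (94 − 31 = 63 remain).
September has 30 days (63 − 30 = 33 remain).
October has 31 days (33 − 31 = 2 remain).
2 into November → November 2.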